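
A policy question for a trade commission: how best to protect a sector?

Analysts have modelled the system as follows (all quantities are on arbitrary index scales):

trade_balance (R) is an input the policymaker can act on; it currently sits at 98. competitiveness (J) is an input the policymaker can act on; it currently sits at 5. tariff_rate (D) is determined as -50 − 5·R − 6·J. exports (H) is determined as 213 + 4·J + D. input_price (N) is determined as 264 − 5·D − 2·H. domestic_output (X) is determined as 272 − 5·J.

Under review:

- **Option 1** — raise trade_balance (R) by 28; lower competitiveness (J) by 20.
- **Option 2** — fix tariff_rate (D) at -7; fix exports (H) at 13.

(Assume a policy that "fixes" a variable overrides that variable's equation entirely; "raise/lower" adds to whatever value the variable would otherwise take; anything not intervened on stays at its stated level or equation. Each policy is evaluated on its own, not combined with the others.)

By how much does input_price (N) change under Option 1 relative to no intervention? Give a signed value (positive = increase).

Baseline:
  R = 98
  J = 5
  D = -50 − 5·98 − 6·5 = -570
  H = 213 + 4·5 + (-570) = -337
  N = 264 − 5·(-570) − 2·(-337) = 3788
Option 1 (R + 28, J − 20):
  R = 98 + 28 = 126
  J = 5 − 20 = -15
  D = -50 − 5·126 − 6·(-15) = -590
  H = 213 + 4·(-15) + (-590) = -437
  N = 264 − 5·(-590) − 2·(-437) = 4088
Change in N: 4088 − 3788 = 300

300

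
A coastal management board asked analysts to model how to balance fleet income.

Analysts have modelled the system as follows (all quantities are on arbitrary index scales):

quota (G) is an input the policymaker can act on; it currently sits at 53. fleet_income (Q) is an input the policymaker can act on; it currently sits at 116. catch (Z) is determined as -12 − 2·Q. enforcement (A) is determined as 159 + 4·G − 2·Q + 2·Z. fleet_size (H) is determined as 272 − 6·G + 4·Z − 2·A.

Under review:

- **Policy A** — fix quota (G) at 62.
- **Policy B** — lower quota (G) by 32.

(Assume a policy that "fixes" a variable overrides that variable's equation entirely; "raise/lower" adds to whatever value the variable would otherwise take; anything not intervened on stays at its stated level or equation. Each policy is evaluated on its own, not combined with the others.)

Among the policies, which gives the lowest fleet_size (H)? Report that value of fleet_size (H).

-450

Policy A (G := 62):
  G = 62
  Q = 116
  Z = -12 − 2·116 = -244
  A = 159 + 4·62 − 2·116 + 2·(-244) = -313
  H = 272 − 6·62 + 4·(-244) − 2·(-313) = -450
Policy B (G − 32):
  G = 53 − 32 = 21
  Q = 116
  Z = -12 − 2·116 = -244
  A = 159 + 4·21 − 2·116 + 2·(-244) = -477
  H = 272 − 6·21 + 4·(-244) − 2·(-477) = 124
Comparing — Policy A: H=-450, Policy B: H=124. Lowest is -450 (Policy A).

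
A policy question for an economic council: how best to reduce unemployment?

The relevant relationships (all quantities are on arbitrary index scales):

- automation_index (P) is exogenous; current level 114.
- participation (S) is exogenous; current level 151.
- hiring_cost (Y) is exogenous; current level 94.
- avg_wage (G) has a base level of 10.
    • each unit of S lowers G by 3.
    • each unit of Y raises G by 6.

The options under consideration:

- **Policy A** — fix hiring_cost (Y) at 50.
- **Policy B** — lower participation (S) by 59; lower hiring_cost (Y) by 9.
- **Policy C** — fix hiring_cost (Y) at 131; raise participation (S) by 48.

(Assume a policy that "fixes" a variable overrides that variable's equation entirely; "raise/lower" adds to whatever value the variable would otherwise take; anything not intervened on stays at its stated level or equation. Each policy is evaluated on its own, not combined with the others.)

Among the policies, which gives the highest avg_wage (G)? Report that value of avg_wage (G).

Policy A (Y := 50):
  S = 151
  Y = 50
  G = 10 − 3·151 + 6·50 = -143
Policy B (S − 59, Y − 9):
  S = 151 − 59 = 92
  Y = 94 − 9 = 85
  G = 10 − 3·92 + 6·85 = 244
Policy C (Y := 131, S + 48):
  S = 151 + 48 = 199
  Y = 131
  G = 10 − 3·199 + 6·131 = 199
Comparing — Policy A: G=-143, Policy B: G=244, Policy C: G=199. Highest is 244 (Policy B).

244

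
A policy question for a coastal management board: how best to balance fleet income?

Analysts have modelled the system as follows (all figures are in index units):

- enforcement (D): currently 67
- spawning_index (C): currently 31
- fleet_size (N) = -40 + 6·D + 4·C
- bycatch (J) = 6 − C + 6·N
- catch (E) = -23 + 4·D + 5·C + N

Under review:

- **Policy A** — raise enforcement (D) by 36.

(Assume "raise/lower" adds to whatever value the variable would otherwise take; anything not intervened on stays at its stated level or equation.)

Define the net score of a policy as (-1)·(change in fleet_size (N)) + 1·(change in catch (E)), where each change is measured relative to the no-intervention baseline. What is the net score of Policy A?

144

Baseline:
  D = 67
  C = 31
  N = -40 + 6·67 + 4·31 = 486
  E = -23 + 4·67 + 5·31 + 486 = 886
Policy A (D + 36):
  D = 67 + 36 = 103
  C = 31
  N = -40 + 6·103 + 4·31 = 702
  E = -23 + 4·103 + 5·31 + 702 = 1246
ΔN = 702 − 486 = 216; ΔE = 1246 − 886 = 360
Score = (-1)·216 + 1·360 = 144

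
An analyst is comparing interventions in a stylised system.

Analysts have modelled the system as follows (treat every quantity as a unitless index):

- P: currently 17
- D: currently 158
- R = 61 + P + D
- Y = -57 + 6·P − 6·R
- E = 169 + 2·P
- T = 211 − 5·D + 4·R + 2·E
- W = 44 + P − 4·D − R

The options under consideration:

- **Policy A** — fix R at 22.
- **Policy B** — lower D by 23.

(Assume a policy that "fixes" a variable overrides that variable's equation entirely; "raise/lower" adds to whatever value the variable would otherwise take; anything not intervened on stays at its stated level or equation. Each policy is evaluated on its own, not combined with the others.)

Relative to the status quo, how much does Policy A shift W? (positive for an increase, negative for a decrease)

Baseline:
  P = 17
  D = 158
  R = 61 + 17 + 158 = 236
  W = 44 + 17 − 4·158 − 236 = -807
Policy A (R := 22):
  P = 17
  D = 158
  R = 22
  W = 44 + 17 − 4·158 − 22 = -593
Change in W: -593 − (-807) = 214

214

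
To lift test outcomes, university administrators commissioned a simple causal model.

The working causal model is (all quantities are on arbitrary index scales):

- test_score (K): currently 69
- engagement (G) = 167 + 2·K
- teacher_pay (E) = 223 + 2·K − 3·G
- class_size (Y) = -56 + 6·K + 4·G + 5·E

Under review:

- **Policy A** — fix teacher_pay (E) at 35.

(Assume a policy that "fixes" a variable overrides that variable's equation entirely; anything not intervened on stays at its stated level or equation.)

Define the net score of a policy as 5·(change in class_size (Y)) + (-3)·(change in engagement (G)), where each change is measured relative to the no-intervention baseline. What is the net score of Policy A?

14725

Baseline:
  K = 69
  G = 167 + 2·69 = 305
  E = 223 + 2·69 − 3·305 = -554
  Y = -56 + 6·69 + 4·305 + 5·(-554) = -1192
Policy A (E := 35):
  K = 69
  G = 167 + 2·69 = 305
  E = 35
  Y = -56 + 6·69 + 4·305 + 5·35 = 1753
ΔY = 1753 − (-1192) = 2945; ΔG = 305 − 305 = 0
Score = 5·2945 + (-3)·0 = 14725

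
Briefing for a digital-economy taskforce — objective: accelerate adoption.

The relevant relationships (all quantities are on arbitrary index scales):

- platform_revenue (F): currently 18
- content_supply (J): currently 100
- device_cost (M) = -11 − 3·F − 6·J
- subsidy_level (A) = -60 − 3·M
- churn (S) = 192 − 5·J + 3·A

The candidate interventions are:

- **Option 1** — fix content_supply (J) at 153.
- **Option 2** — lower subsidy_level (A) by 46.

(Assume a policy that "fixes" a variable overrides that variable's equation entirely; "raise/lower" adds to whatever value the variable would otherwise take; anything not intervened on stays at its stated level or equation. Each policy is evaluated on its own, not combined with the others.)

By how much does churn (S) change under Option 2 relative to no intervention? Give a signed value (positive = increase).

-138

Baseline:
  F = 18
  J = 100
  M = -11 − 3·18 − 6·100 = -665
  A = -60 − 3·(-665) = 1935
  S = 192 − 5·100 + 3·1935 = 5497
Option 2 (A − 46):
  F = 18
  J = 100
  M = -11 − 3·18 − 6·100 = -665
  A = -60 − 3·(-665) (−46 from intervention) = 1889
  S = 192 − 5·100 + 3·1889 = 5359
Change in S: 5359 − 5497 = -138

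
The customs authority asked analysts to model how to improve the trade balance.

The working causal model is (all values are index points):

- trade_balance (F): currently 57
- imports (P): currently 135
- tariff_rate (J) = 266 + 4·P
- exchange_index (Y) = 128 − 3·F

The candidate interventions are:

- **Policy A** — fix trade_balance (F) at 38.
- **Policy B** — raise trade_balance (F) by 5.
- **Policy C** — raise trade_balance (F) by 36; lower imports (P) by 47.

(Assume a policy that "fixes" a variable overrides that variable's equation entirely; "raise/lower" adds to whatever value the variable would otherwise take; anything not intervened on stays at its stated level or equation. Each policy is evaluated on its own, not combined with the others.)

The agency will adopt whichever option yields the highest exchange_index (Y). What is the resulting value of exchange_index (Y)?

Policy A (F := 38):
  F = 38
  Y = 128 − 3·38 = 14
Policy B (F + 5):
  F = 57 + 5 = 62
  Y = 128 − 3·62 = -58
Policy C (F + 36, P − 47):
  F = 57 + 36 = 93
  Y = 128 − 3·93 = -151
Comparing — Policy A: Y=14, Policy B: Y=-58, Policy C: Y=-151. Highest is 14 (Policy A).

14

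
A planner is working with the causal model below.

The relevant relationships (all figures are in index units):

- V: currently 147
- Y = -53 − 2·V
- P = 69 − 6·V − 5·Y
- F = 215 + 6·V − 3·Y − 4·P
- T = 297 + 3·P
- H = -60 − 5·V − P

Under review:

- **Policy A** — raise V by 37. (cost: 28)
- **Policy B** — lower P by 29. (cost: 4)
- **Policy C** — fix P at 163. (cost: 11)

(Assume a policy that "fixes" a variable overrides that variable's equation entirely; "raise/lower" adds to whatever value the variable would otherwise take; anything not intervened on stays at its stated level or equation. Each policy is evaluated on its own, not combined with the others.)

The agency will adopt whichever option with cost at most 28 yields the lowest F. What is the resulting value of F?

Policy A (V + 37):
  V = 147 + 37 = 184
  Y = -53 − 2·184 = -421
  P = 69 − 6·184 − 5·(-421) = 1070
  F = 215 + 6·184 − 3·(-421) − 4·1070 = -1698
Policy B (P − 29):
  V = 147
  Y = -53 − 2·147 = -347
  P = 69 − 6·147 − 5·(-347) (−29 from intervention) = 893
  F = 215 + 6·147 − 3·(-347) − 4·893 = -1434
Policy C (P := 163):
  V = 147
  Y = -53 − 2·147 = -347
  P = 163
  F = 215 + 6·147 − 3·(-347) − 4·163 = 1486
Comparing — Policy A: F=-1698, Policy B: F=-1434, Policy C: F=1486. Lowest is -1698 (Policy A).

-1698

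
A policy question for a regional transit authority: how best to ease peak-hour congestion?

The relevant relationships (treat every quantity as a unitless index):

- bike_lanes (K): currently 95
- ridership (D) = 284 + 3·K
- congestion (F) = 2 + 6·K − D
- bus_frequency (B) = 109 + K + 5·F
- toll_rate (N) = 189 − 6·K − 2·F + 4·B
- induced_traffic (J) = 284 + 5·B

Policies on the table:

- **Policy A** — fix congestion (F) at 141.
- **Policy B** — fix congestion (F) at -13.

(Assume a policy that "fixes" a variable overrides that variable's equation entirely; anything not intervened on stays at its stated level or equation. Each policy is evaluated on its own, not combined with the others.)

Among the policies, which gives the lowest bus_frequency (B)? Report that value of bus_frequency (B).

139

Policy A (F := 141):
  K = 95
  D = 284 + 3·95 = 569
  F = 141
  B = 109 + 95 + 5·141 = 909
Policy B (F := -13):
  K = 95
  D = 284 + 3·95 = 569
  F = -13
  B = 109 + 95 + 5·(-13) = 139
Comparing — Policy A: B=909, Policy B: B=139. Lowest is 139 (Policy B).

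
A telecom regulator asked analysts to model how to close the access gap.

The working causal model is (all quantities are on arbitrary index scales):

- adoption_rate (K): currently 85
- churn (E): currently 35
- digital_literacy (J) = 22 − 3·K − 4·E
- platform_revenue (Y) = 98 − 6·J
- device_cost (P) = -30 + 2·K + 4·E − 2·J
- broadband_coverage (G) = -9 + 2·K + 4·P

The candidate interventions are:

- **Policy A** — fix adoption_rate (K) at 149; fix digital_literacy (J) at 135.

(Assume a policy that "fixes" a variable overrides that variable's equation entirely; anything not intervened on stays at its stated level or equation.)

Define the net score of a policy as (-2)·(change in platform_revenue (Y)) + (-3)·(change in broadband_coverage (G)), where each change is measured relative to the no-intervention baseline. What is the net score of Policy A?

16368

Baseline:
  K = 85
  E = 35
  J = 22 − 3·85 − 4·35 = -373
  Y = 98 − 6·(-373) = 2336
  P = -30 + 2·85 + 4·35 − 2·(-373) = 1026
  G = -9 + 2·85 + 4·1026 = 4265
Policy A (K := 149, J := 135):
  K = 149
  E = 35
  J = 135
  Y = 98 − 6·135 = -712
  P = -30 + 2·149 + 4·35 − 2·135 = 138
  G = -9 + 2·149 + 4·138 = 841
ΔY = -712 − 2336 = -3048; ΔG = 841 − 4265 = -3424
Score = (-2)·(-3048) + (-3)·(-3424) = 16368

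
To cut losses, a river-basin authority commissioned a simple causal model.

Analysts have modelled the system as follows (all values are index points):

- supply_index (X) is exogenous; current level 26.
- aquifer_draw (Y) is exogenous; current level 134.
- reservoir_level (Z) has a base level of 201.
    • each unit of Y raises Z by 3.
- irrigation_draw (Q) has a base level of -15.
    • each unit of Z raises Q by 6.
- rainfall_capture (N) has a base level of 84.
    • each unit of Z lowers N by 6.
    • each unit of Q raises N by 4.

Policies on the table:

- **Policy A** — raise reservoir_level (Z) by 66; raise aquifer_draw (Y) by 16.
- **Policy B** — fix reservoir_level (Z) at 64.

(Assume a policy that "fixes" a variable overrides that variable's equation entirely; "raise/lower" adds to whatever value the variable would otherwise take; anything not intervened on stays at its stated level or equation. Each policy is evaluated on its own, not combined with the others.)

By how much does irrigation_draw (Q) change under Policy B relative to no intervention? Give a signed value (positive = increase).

-3234

Baseline:
  Y = 134
  Z = 201 + 3·134 = 603
  Q = -15 + 6·603 = 3603
Policy B (Z := 64):
  Y = 134
  Z = 64
  Q = -15 + 6·64 = 369
Change in Q: 369 − 3603 = -3234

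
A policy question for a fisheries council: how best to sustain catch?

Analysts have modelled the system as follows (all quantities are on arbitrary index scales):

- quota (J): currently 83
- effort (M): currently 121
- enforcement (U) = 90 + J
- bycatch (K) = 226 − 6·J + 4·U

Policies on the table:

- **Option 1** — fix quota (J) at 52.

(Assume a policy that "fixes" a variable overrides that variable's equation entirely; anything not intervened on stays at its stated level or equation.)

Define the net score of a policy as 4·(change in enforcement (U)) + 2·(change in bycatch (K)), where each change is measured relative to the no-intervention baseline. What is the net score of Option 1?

Baseline:
  J = 83
  U = 90 + 83 = 173
  K = 226 − 6·83 + 4·173 = 420
Option 1 (J := 52):
  J = 52
  U = 90 + 52 = 142
  K = 226 − 6·52 + 4·142 = 482
ΔU = 142 − 173 = -31; ΔK = 482 − 420 = 62
Score = 4·(-31) + 2·62 = 0

0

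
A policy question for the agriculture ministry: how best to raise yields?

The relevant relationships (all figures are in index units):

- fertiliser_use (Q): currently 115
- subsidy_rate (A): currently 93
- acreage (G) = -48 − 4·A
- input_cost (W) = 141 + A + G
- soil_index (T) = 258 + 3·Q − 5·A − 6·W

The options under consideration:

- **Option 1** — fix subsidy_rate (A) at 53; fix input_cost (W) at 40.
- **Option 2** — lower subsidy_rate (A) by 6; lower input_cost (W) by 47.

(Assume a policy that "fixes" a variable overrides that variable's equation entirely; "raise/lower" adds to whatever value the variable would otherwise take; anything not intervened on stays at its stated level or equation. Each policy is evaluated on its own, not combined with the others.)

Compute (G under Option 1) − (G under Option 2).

Option 1 (A := 53, W := 40):
  A = 53
  G = -48 − 4·53 = -260
Option 2 (A − 6, W − 47):
  A = 93 − 6 = 87
  G = -48 − 4·87 = -396
G: -260 − (-396) = 136

136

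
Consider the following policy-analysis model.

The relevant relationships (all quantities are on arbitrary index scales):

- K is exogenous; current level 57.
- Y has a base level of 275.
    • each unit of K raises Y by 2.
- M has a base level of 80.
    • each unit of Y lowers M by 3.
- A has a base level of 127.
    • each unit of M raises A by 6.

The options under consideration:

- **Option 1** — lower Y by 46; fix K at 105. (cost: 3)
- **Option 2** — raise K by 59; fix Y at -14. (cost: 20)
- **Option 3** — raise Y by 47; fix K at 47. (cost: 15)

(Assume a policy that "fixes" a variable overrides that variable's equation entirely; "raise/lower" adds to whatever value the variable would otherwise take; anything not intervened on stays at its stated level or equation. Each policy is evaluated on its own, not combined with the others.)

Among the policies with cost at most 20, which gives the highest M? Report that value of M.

122

Option 1 (Y − 46, K := 105):
  K = 105
  Y = 275 + 2·105 (−46 from intervention) = 439
  M = 80 − 3·439 = -1237
Option 2 (K + 59, Y := -14):
  K = 57 + 59 = 116
  Y = -14
  M = 80 − 3·(-14) = 122
Option 3 (Y + 47, K := 47):
  K = 47
  Y = 275 + 2·47 (+47 from intervention) = 416
  M = 80 − 3·416 = -1168
Comparing — Option 1: M=-1237, Option 2: M=122, Option 3: M=-1168. Highest is 122 (Option 2).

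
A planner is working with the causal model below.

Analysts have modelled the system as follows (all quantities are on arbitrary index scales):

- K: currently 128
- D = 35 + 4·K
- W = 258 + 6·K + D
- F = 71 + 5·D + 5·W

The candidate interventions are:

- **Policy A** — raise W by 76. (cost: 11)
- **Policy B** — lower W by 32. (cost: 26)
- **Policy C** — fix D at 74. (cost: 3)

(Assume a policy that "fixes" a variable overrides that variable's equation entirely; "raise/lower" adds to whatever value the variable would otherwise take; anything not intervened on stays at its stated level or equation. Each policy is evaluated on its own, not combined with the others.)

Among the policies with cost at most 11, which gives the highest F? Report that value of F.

11051

Policy A (W + 76):
  K = 128
  D = 35 + 4·128 = 547
  W = 258 + 6·128 + 547 (+76 from intervention) = 1649
  F = 71 + 5·547 + 5·1649 = 11051
Policy C (D := 74):
  K = 128
  D = 74
  W = 258 + 6·128 + 74 = 1100
  F = 71 + 5·74 + 5·1100 = 5941
Comparing — Policy A: F=11051, Policy C: F=5941. Highest is 11051 (Policy A).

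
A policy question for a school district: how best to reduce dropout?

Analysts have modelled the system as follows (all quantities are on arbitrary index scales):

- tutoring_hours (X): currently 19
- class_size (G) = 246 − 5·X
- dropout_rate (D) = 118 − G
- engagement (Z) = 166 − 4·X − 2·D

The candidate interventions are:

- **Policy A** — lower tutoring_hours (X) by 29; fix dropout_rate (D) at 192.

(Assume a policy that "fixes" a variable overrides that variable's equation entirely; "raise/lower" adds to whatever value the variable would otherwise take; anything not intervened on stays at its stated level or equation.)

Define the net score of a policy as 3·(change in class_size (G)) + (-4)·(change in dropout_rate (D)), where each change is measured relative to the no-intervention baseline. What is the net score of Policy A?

-465

Baseline:
  X = 19
  G = 246 − 5·19 = 151
  D = 118 − 151 = -33
Policy A (X − 29, D := 192):
  X = 19 − 29 = -10
  G = 246 − 5·(-10) = 296
  D = 192
ΔG = 296 − 151 = 145; ΔD = 192 − (-33) = 225
Score = 3·145 + (-4)·225 = -465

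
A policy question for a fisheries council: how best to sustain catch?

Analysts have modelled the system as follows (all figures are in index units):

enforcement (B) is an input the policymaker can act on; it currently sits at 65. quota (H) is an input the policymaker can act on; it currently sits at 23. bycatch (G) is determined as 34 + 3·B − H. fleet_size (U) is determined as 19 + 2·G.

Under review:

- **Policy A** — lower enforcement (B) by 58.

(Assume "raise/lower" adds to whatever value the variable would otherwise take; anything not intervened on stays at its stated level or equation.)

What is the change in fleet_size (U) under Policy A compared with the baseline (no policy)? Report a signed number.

Baseline:
  B = 65
  H = 23
  G = 34 + 3·65 − 23 = 206
  U = 19 + 2·206 = 431
Policy A (B − 58):
  B = 65 − 58 = 7
  H = 23
  G = 34 + 3·7 − 23 = 32
  U = 19 + 2·32 = 83
Change in U: 83 − 431 = -348

-348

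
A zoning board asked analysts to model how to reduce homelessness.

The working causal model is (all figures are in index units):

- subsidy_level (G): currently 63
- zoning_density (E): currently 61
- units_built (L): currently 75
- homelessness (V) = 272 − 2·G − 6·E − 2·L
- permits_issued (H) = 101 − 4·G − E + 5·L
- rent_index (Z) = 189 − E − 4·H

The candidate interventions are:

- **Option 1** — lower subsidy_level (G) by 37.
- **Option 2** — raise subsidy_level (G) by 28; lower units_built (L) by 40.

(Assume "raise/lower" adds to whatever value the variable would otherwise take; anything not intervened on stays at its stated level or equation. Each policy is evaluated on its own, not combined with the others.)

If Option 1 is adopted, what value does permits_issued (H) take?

Option 1 (G − 37):
  G = 63 − 37 = 26
  E = 61
  L = 75
  H = 101 − 4·26 − 61 + 5·75 = 311

311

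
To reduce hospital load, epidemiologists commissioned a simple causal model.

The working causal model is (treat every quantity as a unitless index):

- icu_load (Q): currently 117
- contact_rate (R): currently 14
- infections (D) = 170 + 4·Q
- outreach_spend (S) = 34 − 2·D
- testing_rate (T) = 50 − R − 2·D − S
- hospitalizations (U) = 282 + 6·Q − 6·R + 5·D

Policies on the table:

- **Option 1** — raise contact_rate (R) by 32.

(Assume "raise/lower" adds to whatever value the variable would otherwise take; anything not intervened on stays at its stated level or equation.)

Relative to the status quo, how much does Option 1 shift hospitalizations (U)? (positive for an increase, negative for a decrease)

-192

Baseline:
  Q = 117
  R = 14
  D = 170 + 4·117 = 638
  U = 282 + 6·117 − 6·14 + 5·638 = 4090
Option 1 (R + 32):
  Q = 117
  R = 14 + 32 = 46
  D = 170 + 4·117 = 638
  U = 282 + 6·117 − 6·46 + 5·638 = 3898
Change in U: 3898 − 4090 = -192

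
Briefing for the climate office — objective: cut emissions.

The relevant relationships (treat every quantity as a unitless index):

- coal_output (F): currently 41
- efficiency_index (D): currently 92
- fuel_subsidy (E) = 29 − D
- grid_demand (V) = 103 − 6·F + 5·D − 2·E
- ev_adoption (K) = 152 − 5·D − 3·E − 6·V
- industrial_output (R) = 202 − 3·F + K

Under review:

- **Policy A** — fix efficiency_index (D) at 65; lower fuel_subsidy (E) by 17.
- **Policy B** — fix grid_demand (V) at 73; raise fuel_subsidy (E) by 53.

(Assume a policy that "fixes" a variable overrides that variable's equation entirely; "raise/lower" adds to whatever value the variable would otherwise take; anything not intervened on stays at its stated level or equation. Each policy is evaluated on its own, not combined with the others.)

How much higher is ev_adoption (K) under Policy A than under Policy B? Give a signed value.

Policy A (D := 65, E − 17):
  F = 41
  D = 65
  E = 29 − 65 (−17 from intervention) = -53
  V = 103 − 6·41 + 5·65 − 2·(-53) = 288
  K = 152 − 5·65 − 3·(-53) − 6·288 = -1742
Policy B (V := 73, E + 53):
  F = 41
  D = 92
  E = 29 − 92 (+53 from intervention) = -10
  V = 73
  K = 152 − 5·92 − 3·(-10) − 6·73 = -716
K: -1742 − (-716) = -1026

-1026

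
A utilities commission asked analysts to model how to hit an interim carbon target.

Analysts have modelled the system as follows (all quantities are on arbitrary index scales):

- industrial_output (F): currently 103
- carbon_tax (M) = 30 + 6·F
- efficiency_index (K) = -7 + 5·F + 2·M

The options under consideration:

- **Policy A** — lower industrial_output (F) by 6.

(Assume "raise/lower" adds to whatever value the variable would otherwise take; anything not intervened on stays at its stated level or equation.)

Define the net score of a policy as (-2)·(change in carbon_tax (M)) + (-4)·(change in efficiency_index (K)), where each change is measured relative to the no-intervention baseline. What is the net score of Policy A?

480

Baseline:
  F = 103
  M = 30 + 6·103 = 648
  K = -7 + 5·103 + 2·648 = 1804
Policy A (F − 6):
  F = 103 − 6 = 97
  M = 30 + 6·97 = 612
  K = -7 + 5·97 + 2·612 = 1702
ΔM = 612 − 648 = -36; ΔK = 1702 − 1804 = -102
Score = (-2)·(-36) + (-4)·(-102) = 480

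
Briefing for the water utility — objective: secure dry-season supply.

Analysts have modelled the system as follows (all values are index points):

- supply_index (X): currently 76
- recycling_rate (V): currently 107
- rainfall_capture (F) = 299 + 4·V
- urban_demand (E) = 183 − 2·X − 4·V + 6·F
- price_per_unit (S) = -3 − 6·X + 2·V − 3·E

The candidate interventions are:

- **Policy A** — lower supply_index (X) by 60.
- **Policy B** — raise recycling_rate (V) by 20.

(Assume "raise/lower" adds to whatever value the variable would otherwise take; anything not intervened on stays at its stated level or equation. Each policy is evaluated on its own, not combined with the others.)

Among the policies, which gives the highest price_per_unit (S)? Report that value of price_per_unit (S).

-12140

Policy A (X − 60):
  X = 76 − 60 = 16
  V = 107
  F = 299 + 4·107 = 727
  E = 183 − 2·16 − 4·107 + 6·727 = 4085
  S = -3 − 6·16 + 2·107 − 3·4085 = -12140
Policy B (V + 20):
  X = 76
  V = 107 + 20 = 127
  F = 299 + 4·127 = 807
  E = 183 − 2·76 − 4·127 + 6·807 = 4365
  S = -3 − 6·76 + 2·127 − 3·4365 = -13300
Comparing — Policy A: S=-12140, Policy B: S=-13300. Highest is -12140 (Policy A).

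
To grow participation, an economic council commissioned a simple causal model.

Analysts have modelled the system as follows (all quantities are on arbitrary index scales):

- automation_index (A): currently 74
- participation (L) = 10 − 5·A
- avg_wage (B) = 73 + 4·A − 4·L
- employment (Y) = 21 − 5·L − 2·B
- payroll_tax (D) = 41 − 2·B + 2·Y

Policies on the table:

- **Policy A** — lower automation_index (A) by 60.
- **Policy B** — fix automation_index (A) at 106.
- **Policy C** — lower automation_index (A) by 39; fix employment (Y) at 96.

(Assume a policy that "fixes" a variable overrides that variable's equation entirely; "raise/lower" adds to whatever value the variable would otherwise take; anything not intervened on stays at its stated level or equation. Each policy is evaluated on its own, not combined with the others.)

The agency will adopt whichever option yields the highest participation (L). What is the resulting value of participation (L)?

Policy A (A − 60):
  A = 74 − 60 = 14
  L = 10 − 5·14 = -60
Policy B (A := 106):
  A = 106
  L = 10 − 5·106 = -520
Policy C (A − 39, Y := 96):
  A = 74 − 39 = 35
  L = 10 − 5·35 = -165
Comparing — Policy A: L=-60, Policy B: L=-520, Policy C: L=-165. Highest is -60 (Policy A).

-60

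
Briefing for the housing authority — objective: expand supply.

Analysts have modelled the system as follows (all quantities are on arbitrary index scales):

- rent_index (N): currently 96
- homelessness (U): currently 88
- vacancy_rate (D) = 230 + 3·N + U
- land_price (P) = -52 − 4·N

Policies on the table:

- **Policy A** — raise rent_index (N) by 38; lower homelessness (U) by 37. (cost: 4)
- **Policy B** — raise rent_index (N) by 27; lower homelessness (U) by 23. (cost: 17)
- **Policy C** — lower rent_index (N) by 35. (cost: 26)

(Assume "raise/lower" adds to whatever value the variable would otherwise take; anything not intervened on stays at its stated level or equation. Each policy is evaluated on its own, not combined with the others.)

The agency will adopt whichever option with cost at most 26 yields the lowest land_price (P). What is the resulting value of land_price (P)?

-588

Policy A (N + 38, U − 37):
  N = 96 + 38 = 134
  P = -52 − 4·134 = -588
Policy B (N + 27, U − 23):
  N = 96 + 27 = 123
  P = -52 − 4·123 = -544
Policy C (N − 35):
  N = 96 − 35 = 61
  P = -52 − 4·61 = -296
Comparing — Policy A: P=-588, Policy B: P=-544, Policy C: P=-296. Lowest is -588 (Policy A).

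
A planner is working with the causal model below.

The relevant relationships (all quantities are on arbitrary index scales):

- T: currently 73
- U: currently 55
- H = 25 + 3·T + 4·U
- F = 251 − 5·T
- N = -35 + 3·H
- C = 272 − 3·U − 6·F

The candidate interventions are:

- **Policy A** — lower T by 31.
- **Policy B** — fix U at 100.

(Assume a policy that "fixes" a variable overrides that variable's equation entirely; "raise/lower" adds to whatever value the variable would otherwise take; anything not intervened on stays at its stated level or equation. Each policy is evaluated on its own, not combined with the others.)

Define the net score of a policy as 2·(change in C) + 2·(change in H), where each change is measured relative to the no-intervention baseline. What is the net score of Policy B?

Baseline:
  T = 73
  U = 55
  H = 25 + 3·73 + 4·55 = 464
  F = 251 − 5·73 = -114
  C = 272 − 3·55 − 6·(-114) = 791
Policy B (U := 100):
  T = 73
  U = 100
  H = 25 + 3·73 + 4·100 = 644
  F = 251 − 5·73 = -114
  C = 272 − 3·100 − 6·(-114) = 656
ΔC = 656 − 791 = -135; ΔH = 644 − 464 = 180
Score = 2·(-135) + 2·180 = 90

90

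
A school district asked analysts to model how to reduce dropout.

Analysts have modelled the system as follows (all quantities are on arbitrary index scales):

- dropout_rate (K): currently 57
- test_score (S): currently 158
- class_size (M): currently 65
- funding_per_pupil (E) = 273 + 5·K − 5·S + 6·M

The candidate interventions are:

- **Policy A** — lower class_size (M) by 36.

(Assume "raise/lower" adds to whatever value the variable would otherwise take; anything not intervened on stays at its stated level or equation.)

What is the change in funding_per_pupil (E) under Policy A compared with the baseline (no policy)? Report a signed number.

-216

Baseline:
  K = 57
  S = 158
  M = 65
  E = 273 + 5·57 − 5·158 + 6·65 = 158
Policy A (M − 36):
  K = 57
  S = 158
  M = 65 − 36 = 29
  E = 273 + 5·57 − 5·158 + 6·29 = -58
Change in E: -58 − 158 = -216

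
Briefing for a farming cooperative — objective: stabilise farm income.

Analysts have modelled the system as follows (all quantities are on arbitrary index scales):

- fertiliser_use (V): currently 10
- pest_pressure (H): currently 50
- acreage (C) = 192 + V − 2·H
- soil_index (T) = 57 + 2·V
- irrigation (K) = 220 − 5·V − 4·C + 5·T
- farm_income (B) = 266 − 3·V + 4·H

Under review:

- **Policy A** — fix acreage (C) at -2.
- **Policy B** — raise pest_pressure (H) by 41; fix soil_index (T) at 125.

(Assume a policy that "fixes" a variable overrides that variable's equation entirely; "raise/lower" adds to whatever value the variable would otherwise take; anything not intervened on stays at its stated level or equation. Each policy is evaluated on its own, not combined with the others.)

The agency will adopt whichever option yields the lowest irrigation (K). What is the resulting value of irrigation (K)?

Policy A (C := -2):
  V = 10
  H = 50
  C = -2
  T = 57 + 2·10 = 77
  K = 220 − 5·10 − 4·(-2) + 5·77 = 563
Policy B (H + 41, T := 125):
  V = 10
  H = 50 + 41 = 91
  C = 192 + 10 − 2·91 = 20
  T = 125
  K = 220 − 5·10 − 4·20 + 5·125 = 715
Comparing — Policy A: K=563, Policy B: K=715. Lowest is 563 (Policy A).

563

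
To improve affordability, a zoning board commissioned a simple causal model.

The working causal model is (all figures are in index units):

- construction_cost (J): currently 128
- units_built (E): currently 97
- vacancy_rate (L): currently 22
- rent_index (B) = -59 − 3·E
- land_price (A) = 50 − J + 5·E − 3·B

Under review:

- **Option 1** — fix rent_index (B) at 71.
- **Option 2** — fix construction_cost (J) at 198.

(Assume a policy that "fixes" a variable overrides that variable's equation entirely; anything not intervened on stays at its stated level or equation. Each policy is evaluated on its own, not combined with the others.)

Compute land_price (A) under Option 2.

Option 2 (J := 198):
  J = 198
  E = 97
  B = -59 − 3·97 = -350
  A = 50 − 198 + 5·97 − 3·(-350) = 1387

1387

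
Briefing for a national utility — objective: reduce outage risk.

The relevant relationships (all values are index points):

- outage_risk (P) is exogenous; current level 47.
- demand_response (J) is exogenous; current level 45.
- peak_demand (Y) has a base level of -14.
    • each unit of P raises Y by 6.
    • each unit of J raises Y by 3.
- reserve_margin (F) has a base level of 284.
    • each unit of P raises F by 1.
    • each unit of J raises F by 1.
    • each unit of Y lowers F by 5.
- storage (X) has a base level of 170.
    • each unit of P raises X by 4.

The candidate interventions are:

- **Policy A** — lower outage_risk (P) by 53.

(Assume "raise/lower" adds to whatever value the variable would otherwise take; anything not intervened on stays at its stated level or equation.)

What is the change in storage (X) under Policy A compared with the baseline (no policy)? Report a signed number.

Baseline:
  P = 47
  X = 170 + 4·47 = 358
Policy A (P − 53):
  P = 47 − 53 = -6
  X = 170 + 4·(-6) = 146
Change in X: 146 − 358 = -212

-212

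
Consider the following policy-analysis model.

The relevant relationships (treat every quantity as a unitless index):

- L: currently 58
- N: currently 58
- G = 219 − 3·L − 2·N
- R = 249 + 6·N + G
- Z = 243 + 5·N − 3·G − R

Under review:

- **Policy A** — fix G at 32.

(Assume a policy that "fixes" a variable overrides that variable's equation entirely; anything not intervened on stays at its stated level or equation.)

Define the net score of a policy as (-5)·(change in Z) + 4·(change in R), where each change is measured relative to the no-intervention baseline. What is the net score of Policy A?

2472

Baseline:
  L = 58
  N = 58
  G = 219 − 3·58 − 2·58 = -71
  R = 249 + 6·58 + (-71) = 526
  Z = 243 + 5·58 − 3·(-71) − 526 = 220
Policy A (G := 32):
  L = 58
  N = 58
  G = 32
  R = 249 + 6·58 + 32 = 629
  Z = 243 + 5·58 − 3·32 − 629 = -192
ΔZ = -192 − 220 = -412; ΔR = 629 − 526 = 103
Score = (-5)·(-412) + 4·103 = 2472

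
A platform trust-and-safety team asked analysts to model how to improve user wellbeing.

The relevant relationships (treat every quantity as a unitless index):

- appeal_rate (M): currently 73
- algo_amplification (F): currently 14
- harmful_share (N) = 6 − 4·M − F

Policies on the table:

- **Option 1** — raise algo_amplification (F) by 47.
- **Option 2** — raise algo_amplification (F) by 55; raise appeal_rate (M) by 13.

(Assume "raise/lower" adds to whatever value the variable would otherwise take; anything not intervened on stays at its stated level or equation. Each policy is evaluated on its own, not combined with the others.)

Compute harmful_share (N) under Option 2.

Option 2 (F + 55, M + 13):
  M = 73 + 13 = 86
  F = 14 + 55 = 69
  N = 6 − 4·86 − 69 = -407

-407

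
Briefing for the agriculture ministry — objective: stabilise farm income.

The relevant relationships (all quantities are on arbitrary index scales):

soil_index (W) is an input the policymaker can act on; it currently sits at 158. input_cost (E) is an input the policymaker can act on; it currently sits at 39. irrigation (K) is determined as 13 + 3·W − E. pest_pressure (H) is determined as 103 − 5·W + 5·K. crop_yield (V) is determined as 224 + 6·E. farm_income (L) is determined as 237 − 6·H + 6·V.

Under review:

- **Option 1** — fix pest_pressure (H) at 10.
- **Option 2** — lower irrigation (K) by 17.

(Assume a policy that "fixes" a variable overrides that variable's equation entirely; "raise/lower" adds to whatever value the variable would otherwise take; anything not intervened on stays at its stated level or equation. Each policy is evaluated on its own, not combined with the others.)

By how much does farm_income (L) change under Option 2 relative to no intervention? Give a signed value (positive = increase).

Baseline:
  W = 158
  E = 39
  K = 13 + 3·158 − 39 = 448
  H = 103 − 5·158 + 5·448 = 1553
  V = 224 + 6·39 = 458
  L = 237 − 6·1553 + 6·458 = -6333
Option 2 (K − 17):
  W = 158
  E = 39
  K = 13 + 3·158 − 39 (−17 from intervention) = 431
  H = 103 − 5·158 + 5·431 = 1468
  V = 224 + 6·39 = 458
  L = 237 − 6·1468 + 6·458 = -5823
Change in L: -5823 − (-6333) = 510

510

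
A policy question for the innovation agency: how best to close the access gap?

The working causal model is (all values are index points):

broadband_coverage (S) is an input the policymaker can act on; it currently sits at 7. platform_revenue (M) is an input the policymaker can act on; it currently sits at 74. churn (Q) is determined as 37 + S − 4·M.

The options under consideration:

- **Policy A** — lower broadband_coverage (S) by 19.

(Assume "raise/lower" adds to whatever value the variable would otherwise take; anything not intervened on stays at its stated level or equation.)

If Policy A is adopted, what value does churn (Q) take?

Policy A (S − 19):
  S = 7 − 19 = -12
  M = 74
  Q = 37 + (-12) − 4·74 = -271

-271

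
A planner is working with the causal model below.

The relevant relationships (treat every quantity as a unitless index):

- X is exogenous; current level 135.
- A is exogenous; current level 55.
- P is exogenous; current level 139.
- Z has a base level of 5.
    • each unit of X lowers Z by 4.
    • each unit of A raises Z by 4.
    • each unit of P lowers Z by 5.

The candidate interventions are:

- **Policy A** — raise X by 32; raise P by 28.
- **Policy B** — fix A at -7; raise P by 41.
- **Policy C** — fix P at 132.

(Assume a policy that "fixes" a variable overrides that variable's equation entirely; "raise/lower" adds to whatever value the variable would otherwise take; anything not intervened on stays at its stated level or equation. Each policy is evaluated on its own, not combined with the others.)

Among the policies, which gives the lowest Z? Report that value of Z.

-1463

Policy A (X + 32, P + 28):
  X = 135 + 32 = 167
  A = 55
  P = 139 + 28 = 167
  Z = 5 − 4·167 + 4·55 − 5·167 = -1278
Policy B (A := -7, P + 41):
  X = 135
  A = -7
  P = 139 + 41 = 180
  Z = 5 − 4·135 + 4·(-7) − 5·180 = -1463
Policy C (P := 132):
  X = 135
  A = 55
  P = 132
  Z = 5 − 4·135 + 4·55 − 5·132 = -975
Comparing — Policy A: Z=-1278, Policy B: Z=-1463, Policy C: Z=-975. Lowest is -1463 (Policy B).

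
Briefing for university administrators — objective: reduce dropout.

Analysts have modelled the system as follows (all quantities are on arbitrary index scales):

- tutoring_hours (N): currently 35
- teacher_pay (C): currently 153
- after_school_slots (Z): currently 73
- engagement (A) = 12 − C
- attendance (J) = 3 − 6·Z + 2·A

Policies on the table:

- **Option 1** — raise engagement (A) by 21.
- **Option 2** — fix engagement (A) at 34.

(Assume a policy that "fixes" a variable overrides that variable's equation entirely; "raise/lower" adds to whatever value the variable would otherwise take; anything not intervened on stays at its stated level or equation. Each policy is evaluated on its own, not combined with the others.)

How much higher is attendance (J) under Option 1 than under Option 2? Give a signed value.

-308

Option 1 (A + 21):
  C = 153
  Z = 73
  A = 12 − 153 (+21 from intervention) = -120
  J = 3 − 6·73 + 2·(-120) = -675
Option 2 (A := 34):
  C = 153
  Z = 73
  A = 34
  J = 3 − 6·73 + 2·34 = -367
J: -675 − (-367) = -308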